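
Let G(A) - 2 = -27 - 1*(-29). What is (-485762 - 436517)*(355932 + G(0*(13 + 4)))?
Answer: -328272298144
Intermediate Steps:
G(A) = 4 (G(A) = 2 + (-27 - 1*(-29)) = 2 + (-27 + 29) = 2 + 2 = 4)
(-485762 - 436517)*(355932 + G(0*(13 + 4))) = (-485762 - 436517)*(355932 + 4) = -922279*355936 = -328272298144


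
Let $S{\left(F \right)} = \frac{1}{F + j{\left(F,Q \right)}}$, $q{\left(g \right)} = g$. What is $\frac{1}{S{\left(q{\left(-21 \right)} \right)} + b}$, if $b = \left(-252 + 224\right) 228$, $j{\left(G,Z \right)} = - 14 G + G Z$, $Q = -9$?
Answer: $- \frac{462}{2949407} \approx -0.00015664$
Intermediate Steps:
$S{\left(F \right)} = - \frac{1}{22 F}$ ($S{\left(F \right)} = \frac{1}{F + F \left(-14 - 9\right)} = \frac{1}{F + F \left(-23\right)} = \frac{1}{F - 23 F} = \frac{1}{\left(-22\right) F} = - \frac{1}{22 F}$)
$b = -6384$ ($b = \left(-28\right) 228 = -6384$)
$\frac{1}{S{\left(q{\left(-21 \right)} \right)} + b} = \frac{1}{- \frac{1}{22 \left(-21\right)} - 6384} = \frac{1}{\left(- \frac{1}{22}\right) \left(- \frac{1}{21}\right) - 6384} = \frac{1}{\frac{1}{462} - 6384} = \frac{1}{- \frac{2949407}{462}} = - \frac{462}{2949407}$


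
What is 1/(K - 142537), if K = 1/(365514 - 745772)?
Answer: -380258/54200834547 ≈ -7.0157e-6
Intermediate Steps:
K = -1/380258 (K = 1/(-380258) = -1/380258 ≈ -2.6298e-6)
1/(K - 142537) = 1/(-1/380258 - 142537) = 1/(-54200834547/380258) = -380258/54200834547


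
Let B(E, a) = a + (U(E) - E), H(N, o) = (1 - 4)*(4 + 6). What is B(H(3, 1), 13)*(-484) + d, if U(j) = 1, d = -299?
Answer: -21595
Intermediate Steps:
H(N, o) = -30 (H(N, o) = -3*10 = -30)
B(E, a) = 1 + a - E (B(E, a) = a + (1 - E) = 1 + a - E)
B(H(3, 1), 13)*(-484) + d = (1 + 13 - 1*(-30))*(-484) - 299 = (1 + 13 + 30)*(-484) - 299 = 44*(-484) - 299 = -21296 - 299 = -21595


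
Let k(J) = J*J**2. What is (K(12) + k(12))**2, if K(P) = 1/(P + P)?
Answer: 1720009729/576 ≈ 2.9861e+6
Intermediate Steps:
k(J) = J**3
K(P) = 1/(2*P)
(K(12) + k(12))**2 = ((1/2)/12 + 12**3)**2 = ((1/2)*(1/12) + 1728)**2 = (1/24 + 1728)**2 = (41473/24)**2 = 1720009729/576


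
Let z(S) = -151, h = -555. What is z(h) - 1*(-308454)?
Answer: 308303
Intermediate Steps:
z(h) - 1*(-308454) = -151 - 1*(-308454) = -151 + 308454 = 308303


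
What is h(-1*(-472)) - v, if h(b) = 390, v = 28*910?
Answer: -25090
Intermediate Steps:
v = 25480
h(-1*(-472)) - v = 390 - 1*25480 = 390 - 25480 = -25090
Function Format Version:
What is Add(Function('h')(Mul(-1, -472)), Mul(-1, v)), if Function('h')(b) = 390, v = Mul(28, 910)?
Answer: -25090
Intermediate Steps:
v = 25480
Add(Function('h')(Mul(-1, -472)), Mul(-1, v)) = Add(390, Mul(-1, 25480)) = Add(390, -25480) = -25090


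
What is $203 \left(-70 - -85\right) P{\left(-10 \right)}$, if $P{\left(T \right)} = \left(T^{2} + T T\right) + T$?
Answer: $578550$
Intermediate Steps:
$P{\left(T \right)} = T + 2 T^{2}$ ($P{\left(T \right)} = \left(T^{2} + T^{2}\right) + T = 2 T^{2} + T = T + 2 T^{2}$)
$203 \left(-70 - -85\right) P{\left(-10 \right)} = 203 \left(-70 - -85\right) \left(- 10 \left(1 + 2 \left(-10\right)\right)\right) = 203 \left(-70 + 85\right) \left(- 10 \left(1 - 20\right)\right) = 203 \cdot 15 \left(\left(-10\right) \left(-19\right)\right) = 3045 \cdot 190 = 578550$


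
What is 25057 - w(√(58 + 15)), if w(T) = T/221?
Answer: 25057 - √73/221 ≈ 25057.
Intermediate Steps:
w(T) = T/221 (w(T) = T*(1/221) = T/221)
25057 - w(√(58 + 15)) = 25057 - √(58 + 15)/221 = 25057 - √73/221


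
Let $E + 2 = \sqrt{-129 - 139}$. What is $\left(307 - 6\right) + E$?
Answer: $299 + 2 i \sqrt{67} \approx 299.0 + 16.371 i$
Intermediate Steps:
$E = -2 + 2 i \sqrt{67}$ ($E = -2 + \sqrt{-129 - 139} = -2 + \sqrt{-268} = -2 + 2 i \sqrt{67} \approx -2.0 + 16.371 i$)
$\left(307 - 6\right) + E = \left(307 - 6\right) - \left(2 - 2 i \sqrt{67}\right) = 301 - \left(2 - 2 i \sqrt{67}\right) = 299 + 2 i \sqrt{67}$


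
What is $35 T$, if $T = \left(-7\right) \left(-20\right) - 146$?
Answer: $-210$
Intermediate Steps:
$T = -6$ ($T = 140 - 146 = -6$)
$35 T = 35 \left(-6\right) = -210$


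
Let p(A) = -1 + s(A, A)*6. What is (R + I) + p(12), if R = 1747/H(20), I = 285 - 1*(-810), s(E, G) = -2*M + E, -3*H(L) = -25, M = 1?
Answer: 34091/25 ≈ 1363.6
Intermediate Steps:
H(L) = 25/3 (H(L) = -⅓*(-25) = 25/3)
s(E, G) = -2 + E (s(E, G) = -2*1 + E = -2 + E)
p(A) = -13 + 6*A (p(A) = -1 + (-2 + A)*6 = -1 + (-12 + 6*A) = -13 + 6*A)
I = 1095 (I = 285 + 810 = 1095)
R = 5241/25 (R = 1747/(25/3) = 1747*(3/25) = 5241/25 ≈ 209.64)
(R + I) + p(12) = (5241/25 + 1095) + (-13 + 6*12) = 32616/25 + (-13 + 72) = 32616/25 + 59 = 34091/25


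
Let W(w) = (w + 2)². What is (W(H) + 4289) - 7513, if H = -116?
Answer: 9772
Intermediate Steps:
W(w) = (2 + w)²
(W(H) + 4289) - 7513 = ((2 - 116)² + 4289) - 7513 = ((-114)² + 4289) - 7513 = (12996 + 4289) - 7513 = 17285 - 7513 = 9772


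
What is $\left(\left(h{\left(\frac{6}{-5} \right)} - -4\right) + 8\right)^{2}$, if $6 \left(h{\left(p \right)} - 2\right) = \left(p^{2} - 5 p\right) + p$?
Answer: $\frac{141376}{625} \approx 226.2$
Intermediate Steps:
$h{\left(p \right)} = 2 - \frac{2 p}{3} + \frac{p^{2}}{6}$ ($h{\left(p \right)} = 2 + \frac{\left(p^{2} - 5 p\right) + p}{6} = 2 + \frac{p^{2} - 4 p}{6} = 2 + \left(- \frac{2 p}{3} + \frac{p^{2}}{6}\right) = 2 - \frac{2 p}{3} + \frac{p^{2}}{6}$)
$\left(\left(h{\left(\frac{6}{-5} \right)} - -4\right) + 8\right)^{2} = \left(\left(\left(2 - \frac{2 \frac{6}{-5}}{3} + \frac{\left(\frac{6}{-5}\right)^{2}}{6}\right) - -4\right) + 8\right)^{2} = \left(\left(\left(2 - \frac{2 \cdot 6 \left(- \frac{1}{5}\right)}{3} + \frac{\left(6 \left(- \frac{1}{5}\right)\right)^{2}}{6}\right) + 4\right) + 8\right)^{2} = \left(\left(\left(2 - - \frac{4}{5} + \frac{\left(- \frac{6}{5}\right)^{2}}{6}\right) + 4\right) + 8\right)^{2} = \left(\left(\left(2 + \frac{4}{5} + \frac{1}{6} \cdot \frac{36}{25}\right) + 4\right) + 8\right)^{2} = \left(\left(\left(2 + \frac{4}{5} + \frac{6}{25}\right) + 4\right) + 8\right)^{2} = \left(\left(\frac{76}{25} + 4\right) + 8\right)^{2} = \left(\frac{176}{25} + 8\right)^{2} = \left(\frac{376}{25}\right)^{2} = \frac{141376}{625}$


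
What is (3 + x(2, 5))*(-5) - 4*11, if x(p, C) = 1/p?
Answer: -123/2 ≈ -61.500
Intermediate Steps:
(3 + x(2, 5))*(-5) - 4*11 = (3 + 1/2)*(-5) - 4*11 = (3 + ½)*(-5) - 44 = (7/2)*(-5) - 44 = -35/2 - 44 = -123/2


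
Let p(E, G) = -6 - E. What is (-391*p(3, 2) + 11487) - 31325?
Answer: -16319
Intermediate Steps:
(-391*p(3, 2) + 11487) - 31325 = (-391*(-6 - 1*3) + 11487) - 31325 = (-391*(-6 - 3) + 11487) - 31325 = (-391*(-9) + 11487) - 31325 = (3519 + 11487) - 31325 = 15006 - 31325 = -16319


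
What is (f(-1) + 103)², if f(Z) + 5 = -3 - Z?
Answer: 9216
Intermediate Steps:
f(Z) = -8 - Z (f(Z) = -5 + (-3 - Z) = -8 - Z)
(f(-1) + 103)² = ((-8 - 1*(-1)) + 103)² = ((-8 + 1) + 103)² = (-7 + 103)² = 96² = 9216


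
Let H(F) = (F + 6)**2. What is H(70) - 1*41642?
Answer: -35866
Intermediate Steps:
H(F) = (6 + F)**2
H(70) - 1*41642 = (6 + 70)**2 - 1*41642 = 76**2 - 41642 = 5776 - 41642 = -35866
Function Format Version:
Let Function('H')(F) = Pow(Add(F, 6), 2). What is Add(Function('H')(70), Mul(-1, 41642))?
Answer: -35866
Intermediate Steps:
Function('H')(F) = Pow(Add(6, F), 2)
Add(Function('H')(70), Mul(-1, 41642)) = Add(Pow(Add(6, 70), 2), Mul(-1, 41642)) = Add(Pow(76, 2), -41642) = Add(5776, -41642) = -35866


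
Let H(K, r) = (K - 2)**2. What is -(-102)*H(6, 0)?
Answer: 1632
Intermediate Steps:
H(K, r) = (-2 + K)**2
-(-102)*H(6, 0) = -(-102)*(-2 + 6)**2 = -(-102)*4**2 = -(-102)*16 = -1*(-1632) = 1632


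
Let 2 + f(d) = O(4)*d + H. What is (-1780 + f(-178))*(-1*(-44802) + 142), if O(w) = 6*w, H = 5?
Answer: -271866256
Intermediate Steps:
f(d) = 3 + 24*d (f(d) = -2 + ((6*4)*d + 5) = -2 + (24*d + 5) = -2 + (5 + 24*d) = 3 + 24*d)
(-1780 + f(-178))*(-1*(-44802) + 142) = (-1780 + (3 + 24*(-178)))*(-1*(-44802) + 142) = (-1780 + (3 - 4272))*(44802 + 142) = (-1780 - 4269)*44944 = -6049*44944 = -271866256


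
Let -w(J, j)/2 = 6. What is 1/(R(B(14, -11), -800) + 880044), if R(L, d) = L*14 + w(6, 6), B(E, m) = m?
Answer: 1/879878 ≈ 1.1365e-6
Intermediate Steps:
w(J, j) = -12 (w(J, j) = -2*6 = -12)
R(L, d) = -12 + 14*L (R(L, d) = L*14 - 12 = 14*L - 12 = -12 + 14*L)
1/(R(B(14, -11), -800) + 880044) = 1/((-12 + 14*(-11)) + 880044) = 1/((-12 - 154) + 880044) = 1/(-166 + 880044) = 1/879878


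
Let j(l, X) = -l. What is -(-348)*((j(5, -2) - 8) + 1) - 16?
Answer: -4192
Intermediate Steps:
-(-348)*((j(5, -2) - 8) + 1) - 16 = -(-348)*((-1*5 - 8) + 1) - 16 = -(-348)*((-5 - 8) + 1) - 16 = -(-348)*(-13 + 1) - 16 = -(-348)*(-12) - 16 = -58*72 - 16 = -4176 - 16 = -4192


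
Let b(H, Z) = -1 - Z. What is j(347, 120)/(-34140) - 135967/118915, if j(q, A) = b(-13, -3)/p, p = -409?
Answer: -189854233459/166044106290 ≈ -1.1434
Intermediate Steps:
j(q, A) = -2/409 (j(q, A) = (-1 - 1*(-3))/(-409) = (-1 + 3)*(-1/409) = 2*(-1/409) = -2/409)
j(347, 120)/(-34140) - 135967/118915 = -2/409/(-34140) - 135967/118915 = -2/409*(-1/34140) - 135967*1/118915 = 1/6981630 - 135967/118915 = -189854233459/166044106290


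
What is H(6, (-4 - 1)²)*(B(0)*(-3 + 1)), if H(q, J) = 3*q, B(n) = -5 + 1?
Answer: 144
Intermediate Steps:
B(n) = -4
H(6, (-4 - 1)²)*(B(0)*(-3 + 1)) = (3*6)*(-4*(-3 + 1)) = 18*(-4*(-2)) = 18*8 = 144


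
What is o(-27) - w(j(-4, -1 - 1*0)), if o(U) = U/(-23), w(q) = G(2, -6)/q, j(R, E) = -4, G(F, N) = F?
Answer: 77/46 ≈ 1.6739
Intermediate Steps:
w(q) = 2/q
o(U) = -U/23 (o(U) = U*(-1/23) = -U/23)
o(-27) - w(j(-4, -1 - 1*0)) = -1/23*(-27) - 2/(-4) = 27/23 - 2*(-1)/4 = 27/23 - 1*(-1/2) = 27/23 + 1/2 = 77/46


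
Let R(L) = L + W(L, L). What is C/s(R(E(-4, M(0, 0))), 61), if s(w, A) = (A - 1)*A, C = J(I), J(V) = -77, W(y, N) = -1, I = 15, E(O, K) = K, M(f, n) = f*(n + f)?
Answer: -77/3660 ≈ -0.021038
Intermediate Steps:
M(f, n) = f*(f + n)
R(L) = -1 + L (R(L) = L - 1 = -1 + L)
C = -77
s(w, A) = A*(-1 + A) (s(w, A) = (-1 + A)*A = A*(-1 + A))
C/s(R(E(-4, M(0, 0))), 61) = -77*1/(61*(-1 + 61)) = -77/(61*60) = -77/3660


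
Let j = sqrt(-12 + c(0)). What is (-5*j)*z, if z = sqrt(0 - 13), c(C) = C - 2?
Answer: 5*sqrt(182) ≈ 67.454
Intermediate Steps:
c(C) = -2 + C
z = I*sqrt(13) (z = sqrt(-13) = I*sqrt(13) ≈ 3.6056*I)
j = I*sqrt(14) (j = sqrt(-12 + (-2 + 0)) = sqrt(-12 - 2) = sqrt(-14) = I*sqrt(14) ≈ 3.7417*I)
(-5*j)*z = (-5*I*sqrt(14))*(I*sqrt(13)) = 5*sqrt(182)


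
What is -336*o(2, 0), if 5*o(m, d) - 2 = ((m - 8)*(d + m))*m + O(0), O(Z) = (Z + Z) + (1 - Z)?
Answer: 7056/5 ≈ 1411.2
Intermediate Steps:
O(Z) = 1 + Z (O(Z) = 2*Z + (1 - Z) = 1 + Z)
o(m, d) = ⅗ + m*(-8 + m)*(d + m)/5 (o(m, d) = ⅖ + (((m - 8)*(d + m))*m + (1 + 0))/5 = ⅖ + (((-8 + m)*(d + m))*m + 1)/5 = ⅖ + (m*(-8 + m)*(d + m) + 1)/5 = ⅖ + (1 + m*(-8 + m)*(d + m))/5 = ⅖ + (⅕ + m*(-8 + m)*(d + m)/5) = ⅗ + m*(-8 + m)*(d + m)/5)
-336*o(2, 0) = -336*(⅗ - 8/5*2² + (⅕)*2³ - 8/5*0*2 + (⅕)*0*2²) = -336*(⅗ - 8/5*4 + (⅕)*8 + 0 + (⅕)*0*4) = -336*(⅗ - 32/5 + 8/5 + 0 + 0) = -336*(-21/5) = 7056/5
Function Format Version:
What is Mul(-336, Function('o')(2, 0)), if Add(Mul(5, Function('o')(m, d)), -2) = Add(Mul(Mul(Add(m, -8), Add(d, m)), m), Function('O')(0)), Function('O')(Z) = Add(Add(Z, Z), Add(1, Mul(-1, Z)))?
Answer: Rational(7056, 5) ≈ 1411.2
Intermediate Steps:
Function('O')(Z) = Add(1, Z) (Function('O')(Z) = Add(Mul(2, Z), Add(1, Mul(-1, Z))) = Add(1, Z))
Function('o')(m, d) = Add(Rational(3, 5), Mul(Rational(1, 5), m, Add(-8, m), Add(d, m))) (Function('o')(m, d) = Add(Rational(2, 5), Mul(Rational(1, 5), Add(Mul(Mul(Add(m, -8), Add(d, m)), m), Add(1, 0)))) = Add(Rational(2, 5), Mul(Rational(1, 5), Add(Mul(Mul(Add(-8, m), Add(d, m)), m), 1))) = Add(Rational(2, 5), Mul(Rational(1, 5), Add(Mul(m, Add(-8, m), Add(d, m)), 1))) = Add(Rational(2, 5), Mul(Rational(1, 5), Add(1, Mul(m, Add(-8, m), Add(d, m))))) = Add(Rational(2, 5), Add(Rational(1, 5), Mul(Rational(1, 5), m, Add(-8, m), Add(d, m)))) = Add(Rational(3, 5), Mul(Rational(1, 5), m, Add(-8, m), Add(d, m))))
Mul(-336, Function('o')(2, 0)) = Mul(-336, Add(Rational(3, 5), Mul(Rational(-8, 5), Pow(2, 2)), Mul(Rational(1, 5), Pow(2, 3)), Mul(Rational(-8, 5), 0, 2), Mul(Rational(1, 5), 0, Pow(2, 2)))) = Mul(-336, Add(Rational(3, 5), Mul(Rational(-8, 5), 4), Mul(Rational(1, 5), 8), 0, Mul(Rational(1, 5), 0, 4))) = Mul(-336, Add(Rational(3, 5), Rational(-32, 5), Rational(8, 5), 0, 0)) = Mul(-336, Rational(-21, 5)) = Rational(7056, 5)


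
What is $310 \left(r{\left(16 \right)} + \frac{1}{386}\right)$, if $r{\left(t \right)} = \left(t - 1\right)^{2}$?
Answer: $\frac{13461905}{193} \approx 69751.0$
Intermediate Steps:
$r{\left(t \right)} = \left(-1 + t\right)^{2}$
$310 \left(r{\left(16 \right)} + \frac{1}{386}\right) = 310 \left(\left(-1 + 16\right)^{2} + \frac{1}{386}\right) = 310 \left(15^{2} + \frac{1}{386}\right) = 310 \left(225 + \frac{1}{386}\right) = 310 \cdot \frac{86851}{386} = \frac{13461905}{193}$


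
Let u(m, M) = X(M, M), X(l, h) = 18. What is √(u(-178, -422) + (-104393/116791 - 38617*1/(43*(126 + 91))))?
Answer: 12*√106947773341729257/1089776821 ≈ 3.6011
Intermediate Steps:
u(m, M) = 18
√(u(-178, -422) + (-104393/116791 - 38617*1/(43*(126 + 91)))) = √(18 + (-104393/116791 - 38617*1/(43*(126 + 91)))) = √(18 + (-104393*1/116791 - 38617/(217*43))) = √(18 + (-104393/116791 - 38617/9331)) = √(18 - 5484209130/1089776821) = √(14131773648/1089776821) = 12*√106947773341729257/1089776821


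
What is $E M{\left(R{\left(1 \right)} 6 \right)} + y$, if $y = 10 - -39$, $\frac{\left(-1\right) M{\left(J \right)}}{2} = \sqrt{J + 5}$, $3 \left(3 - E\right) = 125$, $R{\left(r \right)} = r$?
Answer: $49 + \frac{232 \sqrt{11}}{3} \approx 305.49$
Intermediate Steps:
$E = - \frac{116}{3}$ ($E = 3 - \frac{125}{3} = - \frac{116}{3} \approx -38.667$)
$M{\left(J \right)} = - 2 \sqrt{5 + J}$ ($M{\left(J \right)} = - 2 \sqrt{J + 5} = - 2 \sqrt{5 + J}$)
$y = 49$ ($y = 10 + 39 = 49$)
$E M{\left(R{\left(1 \right)} 6 \right)} + y = - \frac{116 \left(- 2 \sqrt{5 + 1 \cdot 6}\right)}{3} + 49 = - \frac{116 \left(- 2 \sqrt{5 + 6}\right)}{3} + 49 = - \frac{116 \left(- 2 \sqrt{11}\right)}{3} + 49 = \frac{232 \sqrt{11}}{3} + 49 = 49 + \frac{232 \sqrt{11}}{3}$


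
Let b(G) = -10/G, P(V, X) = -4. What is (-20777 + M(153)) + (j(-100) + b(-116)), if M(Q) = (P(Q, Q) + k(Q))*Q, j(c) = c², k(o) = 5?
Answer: -616187/58 ≈ -10624.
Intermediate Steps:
M(Q) = Q (M(Q) = (-4 + 5)*Q = 1*Q = Q)
(-20777 + M(153)) + (j(-100) + b(-116)) = (-20777 + 153) + ((-100)² - 10/(-116)) = -20624 + (10000 - 10*(-1/116)) = -20624 + (10000 + 5/58) = -20624 + 580005/58 = -616187/58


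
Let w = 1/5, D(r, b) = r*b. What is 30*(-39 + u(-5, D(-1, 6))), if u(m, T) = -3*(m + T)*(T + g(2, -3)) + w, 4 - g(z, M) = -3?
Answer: -174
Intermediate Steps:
g(z, M) = 7 (g(z, M) = 4 - 1*(-3) = 4 + 3 = 7)
D(r, b) = b*r
w = 1/5 ≈ 0.20000
u(m, T) = 1/5 - 3*(7 + T)*(T + m) (u(m, T) = -3*(m + T)*(T + 7) + 1/5 = -3*(T + m)*(7 + T) + 1/5 = -3*(7 + T)*(T + m) + 1/5 = 1/5 - 3*(7 + T)*(T + m))
30*(-39 + u(-5, D(-1, 6))) = 30*(-39 + (1/5 - 126*(-1) - 21*(-5) - 3*(6*(-1))**2 - 3*6*(-1)*(-5))) = 30*(-39 + (1/5 - 21*(-6) + 105 - 3*(-6)**2 - 3*(-6)*(-5))) = 30*(-39 + (1/5 + 126 + 105 - 3*36 - 90)) = 30*(-39 + (1/5 + 126 + 105 - 108 - 90)) = 30*(-39 + 166/5) = 30*(-29/5) = -174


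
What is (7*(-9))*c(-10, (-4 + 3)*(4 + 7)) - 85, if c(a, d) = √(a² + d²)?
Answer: -85 - 63*√221 ≈ -1021.6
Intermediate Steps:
(7*(-9))*c(-10, (-4 + 3)*(4 + 7)) - 85 = (7*(-9))*√((-10)² + ((-4 + 3)*(4 + 7))²) - 85 = -63*√(100 + (-1*11)²) - 85 = -63*√(100 + (-11)²) - 85 = -63*√(100 + 121) - 85 = -63*√221 - 85 = -85 - 63*√221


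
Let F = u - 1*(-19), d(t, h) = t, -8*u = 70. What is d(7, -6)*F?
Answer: 287/4 ≈ 71.750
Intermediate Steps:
u = -35/4 (u = -1/8*70 = -35/4 ≈ -8.7500)
F = 41/4 (F = -35/4 - 1*(-19) = -35/4 + 19 = 41/4 ≈ 10.250)
d(7, -6)*F = 7*(41/4) = 287/4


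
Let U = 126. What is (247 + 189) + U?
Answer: 562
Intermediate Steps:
(247 + 189) + U = (247 + 189) + 126 = 436 + 126 = 562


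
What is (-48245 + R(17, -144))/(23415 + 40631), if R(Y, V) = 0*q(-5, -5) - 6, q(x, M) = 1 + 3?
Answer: -48251/64046 ≈ -0.75338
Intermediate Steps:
q(x, M) = 4
R(Y, V) = -6 (R(Y, V) = 0*4 - 6 = 0 - 6 = -6)
(-48245 + R(17, -144))/(23415 + 40631) = (-48245 - 6)/(23415 + 40631) = -48251/64046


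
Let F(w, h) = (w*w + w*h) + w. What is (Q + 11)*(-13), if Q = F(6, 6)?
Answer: -1157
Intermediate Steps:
F(w, h) = w + w² + h*w (F(w, h) = (w² + h*w) + w = w + w² + h*w)
Q = 78 (Q = 6*(1 + 6 + 6) = 6*13 = 78)
(Q + 11)*(-13) = (78 + 11)*(-13) = 89*(-13) = -1157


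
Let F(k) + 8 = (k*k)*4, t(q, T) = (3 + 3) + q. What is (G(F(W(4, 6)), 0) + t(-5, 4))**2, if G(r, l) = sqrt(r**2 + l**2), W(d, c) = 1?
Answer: 25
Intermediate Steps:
t(q, T) = 6 + q
F(k) = -8 + 4*k**2 (F(k) = -8 + (k*k)*4 = -8 + k**2*4 = -8 + 4*k**2)
G(r, l) = sqrt(l**2 + r**2)
(G(F(W(4, 6)), 0) + t(-5, 4))**2 = (sqrt(0**2 + (-8 + 4*1**2)**2) + (6 - 5))**2 = (sqrt(0 + (-8 + 4*1)**2) + 1)**2 = (sqrt(0 + (-8 + 4)**2) + 1)**2 = (sqrt(0 + (-4)**2) + 1)**2 = (sqrt(0 + 16) + 1)**2 = (sqrt(16) + 1)**2 = (4 + 1)**2 = 5**2 = 25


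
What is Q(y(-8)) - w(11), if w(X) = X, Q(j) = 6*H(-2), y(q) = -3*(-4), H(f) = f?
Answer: -23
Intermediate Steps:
y(q) = 12
Q(j) = -12 (Q(j) = 6*(-2) = -12)
Q(y(-8)) - w(11) = -12 - 1*11 = -12 - 11 = -23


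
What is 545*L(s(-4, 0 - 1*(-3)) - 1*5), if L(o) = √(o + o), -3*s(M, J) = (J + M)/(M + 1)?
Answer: 1090*I*√23/3 ≈ 1742.5*I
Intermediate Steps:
s(M, J) = -(J + M)/(3*(1 + M)) (s(M, J) = -(J + M)/(3*(M + 1)) = -(J + M)/(3*(1 + M)))
L(o) = √2*√o (L(o) = √(2*o) = √2*√o)
545*L(s(-4, 0 - 1*(-3)) - 1*5) = 545*(√2*√((-(0 - 1*(-3)) - 1*(-4))/(3*(1 - 4)) - 1*5)) = 545*(√2*√((⅓)*(-(0 + 3) + 4)/(-3) - 5)) = 545*(√2*√((⅓)*(-⅓)*(-1*3 + 4) - 5)) = 545*(√2*√((⅓)*(-⅓)*(-3 + 4) - 5)) = 545*(√2*√((⅓)*(-⅓)*1 - 5)) = 545*(√2*√(-⅑ - 5)) = 545*(√2*√(-46/9)) = 545*(√2*(I*√46/3)) = 545*(2*I*√23/3) = 1090*I*√23/3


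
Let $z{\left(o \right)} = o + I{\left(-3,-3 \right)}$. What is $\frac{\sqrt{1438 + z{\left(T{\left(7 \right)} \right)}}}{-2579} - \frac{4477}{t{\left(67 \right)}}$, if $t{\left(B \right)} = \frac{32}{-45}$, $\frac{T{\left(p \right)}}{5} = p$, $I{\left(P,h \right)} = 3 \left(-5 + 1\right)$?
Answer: $\frac{201465}{32} - \frac{\sqrt{1461}}{2579} \approx 6295.8$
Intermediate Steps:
$I{\left(P,h \right)} = -12$ ($I{\left(P,h \right)} = 3 \left(-4\right) = -12$)
$T{\left(p \right)} = 5 p$
$z{\left(o \right)} = -12 + o$ ($z{\left(o \right)} = o - 12 = -12 + o$)
$t{\left(B \right)} = - \frac{32}{45}$ ($t{\left(B \right)} = 32 \left(- \frac{1}{45}\right) = - \frac{32}{45}$)
$\frac{\sqrt{1438 + z{\left(T{\left(7 \right)} \right)}}}{-2579} - \frac{4477}{t{\left(67 \right)}} = \frac{\sqrt{1438 + \left(-12 + 5 \cdot 7\right)}}{-2579} - \frac{4477}{- \frac{32}{45}} = \sqrt{1438 + \left(-12 + 35\right)} \left(- \frac{1}{2579}\right) - - \frac{201465}{32} = \sqrt{1438 + 23} \left(- \frac{1}{2579}\right) + \frac{201465}{32} = \sqrt{1461} \left(- \frac{1}{2579}\right) + \frac{201465}{32} = - \frac{\sqrt{1461}}{2579} + \frac{201465}{32} = \frac{201465}{32} - \frac{\sqrt{1461}}{2579}$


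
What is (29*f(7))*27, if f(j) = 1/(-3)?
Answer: -261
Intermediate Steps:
f(j) = -⅓
(29*f(7))*27 = (29*(-⅓))*27 = -29/3*27 = -261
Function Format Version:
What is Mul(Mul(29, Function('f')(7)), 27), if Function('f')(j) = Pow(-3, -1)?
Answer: -261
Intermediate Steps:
Function('f')(j) = Rational(-1, 3)
Mul(Mul(29, Function('f')(7)), 27) = Mul(Mul(29, Rational(-1, 3)), 27) = Mul(Rational(-29, 3), 27) = -261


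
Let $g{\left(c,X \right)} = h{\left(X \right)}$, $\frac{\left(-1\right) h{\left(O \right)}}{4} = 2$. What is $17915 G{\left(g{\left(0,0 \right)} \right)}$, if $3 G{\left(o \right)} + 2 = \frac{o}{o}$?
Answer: $- \frac{17915}{3} \approx -5971.7$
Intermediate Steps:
$h{\left(O \right)} = -8$ ($h{\left(O \right)} = \left(-4\right) 2 = -8$)
$g{\left(c,X \right)} = -8$
$G{\left(o \right)} = - \frac{1}{3}$ ($G{\left(o \right)} = - \frac{2}{3} + \frac{o \frac{1}{o}}{3} = - \frac{2}{3} + \frac{1}{3} \cdot 1 = - \frac{2}{3} + \frac{1}{3} = - \frac{1}{3}$)
$17915 G{\left(g{\left(0,0 \right)} \right)} = 17915 \left(- \frac{1}{3}\right) = - \frac{17915}{3}$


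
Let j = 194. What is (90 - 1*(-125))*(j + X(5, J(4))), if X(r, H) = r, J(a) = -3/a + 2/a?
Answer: 42785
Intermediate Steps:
J(a) = -1/a
(90 - 1*(-125))*(j + X(5, J(4))) = (90 - 1*(-125))*(194 + 5) = (90 + 125)*199 = 215*199 = 42785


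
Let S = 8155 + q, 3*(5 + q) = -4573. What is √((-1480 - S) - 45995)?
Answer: I*√486906/3 ≈ 232.6*I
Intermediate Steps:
q = -4588/3 (q = -5 + (⅓)*(-4573) = -5 - 4573/3 = -4588/3 ≈ -1529.3)
S = 19877/3 (S = 8155 - 4588/3 = 19877/3 ≈ 6625.7)
√((-1480 - S) - 45995) = √((-1480 - 1*19877/3) - 45995) = √((-1480 - 19877/3) - 45995) = √(-24317/3 - 45995) = √(-162302/3) = I*√486906/3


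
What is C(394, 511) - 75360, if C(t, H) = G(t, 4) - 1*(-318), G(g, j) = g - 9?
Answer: -74657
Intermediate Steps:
G(g, j) = -9 + g
C(t, H) = 309 + t (C(t, H) = (-9 + t) - 1*(-318) = (-9 + t) + 318 = 309 + t)
C(394, 511) - 75360 = (309 + 394) - 75360 = 703 - 75360 = -74657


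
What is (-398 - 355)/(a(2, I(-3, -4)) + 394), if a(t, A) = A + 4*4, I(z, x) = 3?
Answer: -753/413 ≈ -1.8232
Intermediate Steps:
a(t, A) = 16 + A (a(t, A) = A + 16 = 16 + A)
(-398 - 355)/(a(2, I(-3, -4)) + 394) = (-398 - 355)/((16 + 3) + 394) = -753/(19 + 394) = -753/413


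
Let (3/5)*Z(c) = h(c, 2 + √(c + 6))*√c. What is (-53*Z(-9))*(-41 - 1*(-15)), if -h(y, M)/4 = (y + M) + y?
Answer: 27560*√3 + 440960*I ≈ 47735.0 + 4.4096e+5*I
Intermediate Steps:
h(y, M) = -8*y - 4*M (h(y, M) = -4*((y + M) + y) = -4*((M + y) + y) = -4*(M + 2*y) = -8*y - 4*M)
Z(c) = 5*√c*(-8 - 8*c - 4*√(6 + c))/3 (Z(c) = 5*((-8*c - 4*(2 + √(c + 6)))*√c)/3 = 5*((-8*c - 4*(2 + √(6 + c)))*√c)/3 = 5*((-8*c + (-8 - 4*√(6 + c)))*√c)/3 = 5*((-8 - 8*c - 4*√(6 + c))*√c)/3 = 5*(√c*(-8 - 8*c - 4*√(6 + c)))/3 = 5*√c*(-8 - 8*c - 4*√(6 + c))/3)
(-53*Z(-9))*(-41 - 1*(-15)) = (-1060*√(-9)*(-2 - √(6 - 9) - 2*(-9))/3)*(-41 - 1*(-15)) = (-1060*3*I*(-2 - √(-3) + 18)/3)*(-41 + 15) = -1060*3*I*(-2 - I*√3 + 18)/3*(-26) = -1060*3*I*(16 - I*√3)/3*(-26) = -1060*I*(16 - I*√3)*(-26) = 27560*I*(16 - I*√3)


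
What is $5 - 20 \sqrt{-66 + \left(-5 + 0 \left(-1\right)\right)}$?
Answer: $5 - 20 i \sqrt{71} \approx 5.0 - 168.52 i$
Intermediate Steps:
$5 - 20 \sqrt{-66 + \left(-5 + 0 \left(-1\right)\right)} = 5 - 20 \sqrt{-66 + \left(-5 + 0\right)} = 5 - 20 \sqrt{-66 - 5} = 5 - 20 \sqrt{-71} = 5 - 20 i \sqrt{71}$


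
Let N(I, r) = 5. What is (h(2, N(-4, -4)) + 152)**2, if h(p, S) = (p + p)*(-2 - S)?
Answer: 15376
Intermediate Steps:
h(p, S) = 2*p*(-2 - S) (h(p, S) = (2*p)*(-2 - S) = 2*p*(-2 - S))
(h(2, N(-4, -4)) + 152)**2 = (-2*2*(2 + 5) + 152)**2 = (-2*2*7 + 152)**2 = (-28 + 152)**2 = 124**2 = 15376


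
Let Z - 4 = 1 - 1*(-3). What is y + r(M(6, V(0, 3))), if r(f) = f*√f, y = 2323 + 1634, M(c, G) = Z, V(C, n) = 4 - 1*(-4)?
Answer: 3957 + 16*√2 ≈ 3979.6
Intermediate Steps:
Z = 8 (Z = 4 + (1 - 1*(-3)) = 4 + (1 + 3) = 4 + 4 = 8)
V(C, n) = 8 (V(C, n) = 4 + 4 = 8)
M(c, G) = 8
y = 3957
r(f) = f^(3/2)
y + r(M(6, V(0, 3))) = 3957 + 8^(3/2) = 3957 + 16*√2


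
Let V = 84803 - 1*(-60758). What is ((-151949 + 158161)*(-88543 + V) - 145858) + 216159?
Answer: 354266117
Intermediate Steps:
V = 145561 (V = 84803 + 60758 = 145561)
((-151949 + 158161)*(-88543 + V) - 145858) + 216159 = ((-151949 + 158161)*(-88543 + 145561) - 145858) + 216159 = (6212*57018 - 145858) + 216159 = (354195816 - 145858) + 216159 = 354049958 + 216159 = 354266117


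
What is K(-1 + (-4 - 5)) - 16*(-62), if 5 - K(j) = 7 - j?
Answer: 980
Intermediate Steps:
K(j) = -2 + j (K(j) = 5 - (7 - j) = 5 + (-7 + j) = -2 + j)
K(-1 + (-4 - 5)) - 16*(-62) = (-2 + (-1 + (-4 - 5))) - 16*(-62) = (-2 + (-1 - 9)) + 992 = (-2 - 10) + 992 = -12 + 992 = 980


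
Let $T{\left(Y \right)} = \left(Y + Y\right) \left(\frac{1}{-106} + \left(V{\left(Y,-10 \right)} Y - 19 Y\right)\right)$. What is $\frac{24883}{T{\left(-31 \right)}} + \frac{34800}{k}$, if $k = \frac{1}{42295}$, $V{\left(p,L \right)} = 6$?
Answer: $\frac{1949084696263201}{1324227} \approx 1.4719 \cdot 10^{9}$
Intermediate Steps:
$k = \frac{1}{42295} \approx 2.3643 \cdot 10^{-5}$
$T{\left(Y \right)} = 2 Y \left(- \frac{1}{106} - 13 Y\right)$ ($T{\left(Y \right)} = \left(Y + Y\right) \left(\frac{1}{-106} + \left(6 Y - 19 Y\right)\right) = 2 Y \left(- \frac{1}{106} - 13 Y\right)$)
$\frac{24883}{T{\left(-31 \right)}} + \frac{34800}{k} = \frac{24883}{\left(- \frac{1}{53}\right) \left(-31\right) \left(1 + 1378 \left(-31\right)\right)} + 34800 \frac{1}{\frac{1}{42295}} = \frac{24883}{\left(- \frac{1}{53}\right) \left(-31\right) \left(1 - 42718\right)} + 34800 \cdot 42295 = \frac{24883}{\left(- \frac{1}{53}\right) \left(-31\right) \left(-42717\right)} + 1471866000 = \frac{24883}{- \frac{1324227}{53}} + 1471866000 = 24883 \left(- \frac{53}{1324227}\right) + 1471866000 = - \frac{1318799}{1324227} + 1471866000 = \frac{1949084696263201}{1324227}$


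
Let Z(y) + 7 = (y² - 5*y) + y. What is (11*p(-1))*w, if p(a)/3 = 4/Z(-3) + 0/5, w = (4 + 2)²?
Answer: 2376/7 ≈ 339.43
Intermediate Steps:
Z(y) = -7 + y² - 4*y (Z(y) = -7 + ((y² - 5*y) + y) = -7 + (y² - 4*y) = -7 + y² - 4*y)
w = 36 (w = 6² = 36)
p(a) = 6/7 (p(a) = 3*(4/(-7 + (-3)² - 4*(-3)) + 0/5) = 3*(4/(-7 + 9 + 12) + 0*(⅕)) = 3*(4/14 + 0) = 3*(4*(1/14) + 0) = 3*(2/7 + 0) = 3*(2/7) = 6/7)
(11*p(-1))*w = (11*(6/7))*36 = (66/7)*36 = 2376/7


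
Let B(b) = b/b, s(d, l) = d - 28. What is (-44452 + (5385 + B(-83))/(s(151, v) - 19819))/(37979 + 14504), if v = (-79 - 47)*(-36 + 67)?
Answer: -437765989/516852584 ≈ -0.84698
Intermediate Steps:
v = -3906 (v = -126*31 = -3906)
s(d, l) = -28 + d
B(b) = 1
(-44452 + (5385 + B(-83))/(s(151, v) - 19819))/(37979 + 14504) = (-44452 + (5385 + 1)/((-28 + 151) - 19819))/(37979 + 14504) = (-44452 + 5386/(123 - 19819))/52483 = (-44452 + 5386/(-19696))*(1/52483) = (-44452 + 5386*(-1/19696))*(1/52483) = (-44452 - 2693/9848)*(1/52483) = -437765989/9848*1/52483 = -437765989/516852584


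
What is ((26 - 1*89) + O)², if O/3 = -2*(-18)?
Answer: 2025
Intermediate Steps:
O = 108 (O = 3*(-2*(-18)) = 3*36 = 108)
((26 - 1*89) + O)² = ((26 - 1*89) + 108)² = ((26 - 89) + 108)² = (-63 + 108)² = 45² = 2025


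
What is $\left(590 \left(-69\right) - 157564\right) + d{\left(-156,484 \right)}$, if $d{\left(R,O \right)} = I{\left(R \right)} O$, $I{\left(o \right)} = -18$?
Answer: $-206986$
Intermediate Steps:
$d{\left(R,O \right)} = - 18 O$
$\left(590 \left(-69\right) - 157564\right) + d{\left(-156,484 \right)} = \left(590 \left(-69\right) - 157564\right) - 8712 = \left(-40710 + \left(-167201 + 9637\right)\right) - 8712 = \left(-40710 - 157564\right) - 8712 = -198274 - 8712 = -206986$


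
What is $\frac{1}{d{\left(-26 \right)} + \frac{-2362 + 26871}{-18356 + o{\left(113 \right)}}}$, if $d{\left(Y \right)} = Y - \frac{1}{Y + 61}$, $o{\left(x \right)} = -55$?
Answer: $- \frac{644385}{17630236} \approx -0.03655$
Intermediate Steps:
$d{\left(Y \right)} = Y - \frac{1}{61 + Y}$
$\frac{1}{d{\left(-26 \right)} + \frac{-2362 + 26871}{-18356 + o{\left(113 \right)}}} = \frac{1}{\frac{-1 + \left(-26\right)^{2} + 61 \left(-26\right)}{61 - 26} + \frac{-2362 + 26871}{-18356 - 55}} = \frac{1}{\frac{-1 + 676 - 1586}{35} + \frac{24509}{-18411}} = \frac{1}{\frac{1}{35} \left(-911\right) + 24509 \left(- \frac{1}{18411}\right)} = \frac{1}{- \frac{911}{35} - \frac{24509}{18411}} = \frac{1}{- \frac{17630236}{644385}} = - \frac{644385}{17630236}$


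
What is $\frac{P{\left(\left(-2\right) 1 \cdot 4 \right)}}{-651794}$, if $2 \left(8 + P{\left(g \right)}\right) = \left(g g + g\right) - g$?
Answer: $- \frac{12}{325897} \approx -3.6821 \cdot 10^{-5}$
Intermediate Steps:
$P{\left(g \right)} = -8 + \frac{g^{2}}{2}$ ($P{\left(g \right)} = -8 + \frac{\left(g g + g\right) - g}{2} = -8 + \frac{\left(g^{2} + g\right) - g}{2} = -8 + \frac{\left(g + g^{2}\right) - g}{2} = -8 + \frac{g^{2}}{2}$)
$\frac{P{\left(\left(-2\right) 1 \cdot 4 \right)}}{-651794} = \frac{-8 + \frac{\left(\left(-2\right) 1 \cdot 4\right)^{2}}{2}}{-651794} = \left(-8 + \frac{\left(\left(-2\right) 4\right)^{2}}{2}\right) \left(- \frac{1}{651794}\right) = \left(-8 + \frac{\left(-8\right)^{2}}{2}\right) \left(- \frac{1}{651794}\right) = \left(-8 + \frac{1}{2} \cdot 64\right) \left(- \frac{1}{651794}\right) = \left(-8 + 32\right) \left(- \frac{1}{651794}\right) = 24 \left(- \frac{1}{651794}\right) = - \frac{12}{325897}$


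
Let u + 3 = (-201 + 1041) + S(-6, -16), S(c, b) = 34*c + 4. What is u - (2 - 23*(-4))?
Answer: 543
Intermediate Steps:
S(c, b) = 4 + 34*c
u = 637 (u = -3 + ((-201 + 1041) + (4 + 34*(-6))) = -3 + (840 + (4 - 204)) = -3 + (840 - 200) = -3 + 640 = 637)
u - (2 - 23*(-4)) = 637 - (2 - 23*(-4)) = 637 - (2 + 92) = 637 - 1*94 = 637 - 94 = 543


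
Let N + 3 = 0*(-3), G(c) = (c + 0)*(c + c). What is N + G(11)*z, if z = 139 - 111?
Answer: 6773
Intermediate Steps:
G(c) = 2*c² (G(c) = c*(2*c) = 2*c²)
z = 28
N = -3 (N = -3 + 0*(-3) = -3 + 0 = -3)
N + G(11)*z = -3 + (2*11²)*28 = -3 + (2*121)*28 = -3 + 242*28 = -3 + 6776 = 6773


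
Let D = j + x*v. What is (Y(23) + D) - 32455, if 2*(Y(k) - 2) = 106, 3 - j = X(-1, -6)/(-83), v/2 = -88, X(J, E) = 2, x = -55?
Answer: -1885509/83 ≈ -22717.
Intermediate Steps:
v = -176 (v = 2*(-88) = -176)
j = 251/83 (j = 3 - 2/(-83) = 3 - 2*(-1)/83 = 3 - 1*(-2/83) = 3 + 2/83 = 251/83 ≈ 3.0241)
Y(k) = 55 (Y(k) = 2 + (½)*106 = 2 + 53 = 55)
D = 803691/83 (D = 251/83 - 55*(-176) = 251/83 + 9680 = 803691/83 ≈ 9683.0)
(Y(23) + D) - 32455 = (55 + 803691/83) - 32455 = 808256/83 - 32455 = -1885509/83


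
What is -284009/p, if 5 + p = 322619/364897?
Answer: 103634032073/1501866 ≈ 69004.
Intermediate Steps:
p = -1501866/364897 (p = -5 + 322619/364897 = -1501866/364897 ≈ -4.1159)
-284009/p = -284009/(-1501866/364897) = -284009*(-364897/1501866) = 103634032073/1501866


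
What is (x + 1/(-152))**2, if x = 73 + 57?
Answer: 390418081/23104 ≈ 16898.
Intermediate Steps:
x = 130
(x + 1/(-152))**2 = (130 + 1/(-152))**2 = (130 - 1/152)**2 = (19759/152)**2 = 390418081/23104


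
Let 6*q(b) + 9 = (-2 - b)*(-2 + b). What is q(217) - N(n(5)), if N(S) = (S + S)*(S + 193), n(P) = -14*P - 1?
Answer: 9475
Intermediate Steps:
n(P) = -1 - 14*P
N(S) = 2*S*(193 + S) (N(S) = (2*S)*(193 + S) = 2*S*(193 + S))
q(b) = -3/2 + (-2 + b)*(-2 - b)/6 (q(b) = -3/2 + ((-2 - b)*(-2 + b))/6 = -3/2 + ((-2 + b)*(-2 - b))/6 = -3/2 + (-2 + b)*(-2 - b)/6)
q(217) - N(n(5)) = (-⅚ - ⅙*217²) - 2*(-1 - 14*5)*(193 + (-1 - 14*5)) = (-⅚ - ⅙*47089) - 2*(-1 - 70)*(193 + (-1 - 70)) = (-⅚ - 47089/6) - 2*(-71)*(193 - 71) = -7849 - 2*(-71)*122 = -7849 - 1*(-17324) = -7849 + 17324 = 9475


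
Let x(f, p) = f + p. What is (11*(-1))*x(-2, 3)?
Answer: -11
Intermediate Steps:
(11*(-1))*x(-2, 3) = (11*(-1))*(-2 + 3) = -11*1 = -11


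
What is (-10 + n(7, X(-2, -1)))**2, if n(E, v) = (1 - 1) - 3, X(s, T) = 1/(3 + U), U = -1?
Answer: 169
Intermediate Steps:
X(s, T) = 1/2 (X(s, T) = 1/(3 - 1) = 1/2)
n(E, v) = -3 (n(E, v) = 0 - 3 = -3)
(-10 + n(7, X(-2, -1)))**2 = (-10 - 3)**2 = (-13)**2 = 169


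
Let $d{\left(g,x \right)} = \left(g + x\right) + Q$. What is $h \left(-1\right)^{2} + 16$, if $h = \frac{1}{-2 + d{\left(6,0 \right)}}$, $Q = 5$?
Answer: $\frac{145}{9} \approx 16.111$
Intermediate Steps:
$d{\left(g,x \right)} = 5 + g + x$ ($d{\left(g,x \right)} = \left(g + x\right) + 5 = 5 + g + x$)
$h = \frac{1}{9}$ ($h = \frac{1}{-2 + \left(5 + 6 + 0\right)} = \frac{1}{-2 + 11} = \frac{1}{9} \approx 0.11111$)
$h \left(-1\right)^{2} + 16 = \frac{\left(-1\right)^{2}}{9} + 16 = \frac{1}{9} \cdot 1 + 16 = \frac{1}{9} + 16 = \frac{145}{9}$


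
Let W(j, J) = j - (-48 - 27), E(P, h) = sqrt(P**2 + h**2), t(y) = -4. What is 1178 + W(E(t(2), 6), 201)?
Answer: 1253 + 2*sqrt(13) ≈ 1260.2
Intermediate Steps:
W(j, J) = 75 + j (W(j, J) = j - 1*(-75) = j + 75 = 75 + j)
1178 + W(E(t(2), 6), 201) = 1178 + (75 + sqrt((-4)**2 + 6**2)) = 1178 + (75 + sqrt(16 + 36)) = 1178 + (75 + sqrt(52)) = 1178 + (75 + 2*sqrt(13)) = 1253 + 2*sqrt(13)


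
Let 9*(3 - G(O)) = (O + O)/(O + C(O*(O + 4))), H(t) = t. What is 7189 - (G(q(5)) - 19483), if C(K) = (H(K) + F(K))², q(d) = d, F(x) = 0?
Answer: 48724264/1827 ≈ 26669.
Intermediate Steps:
C(K) = K² (C(K) = (K + 0)² = K²)
G(O) = 3 - 2*O/(9*(O + O²*(4 + O)²)) (G(O) = 3 - (O + O)/(9*(O + (O*(O + 4))²)) = 3 - 2*O/(9*(O + (O*(4 + O))²)) = 3 - 2*O/(9*(O + O²*(4 + O)²)))
7189 - (G(q(5)) - 19483) = 7189 - ((25 + 27*5*(4 + 5)²)/(9*(1 + 5*(4 + 5)²)) - 19483) = 7189 - ((25 + 27*5*9²)/(9*(1 + 5*9²)) - 19483) = 7189 - ((25 + 27*5*81)/(9*(1 + 5*81)) - 19483) = 7189 - ((25 + 10935)/(9*(1 + 405)) - 19483) = 7189 - ((⅑)*10960/406 - 19483) = 7189 - ((⅑)*(1/406)*10960 - 19483) = 7189 - (5480/1827 - 19483) = 7189 - 1*(-35589961/1827) = 7189 + 35589961/1827 = 48724264/1827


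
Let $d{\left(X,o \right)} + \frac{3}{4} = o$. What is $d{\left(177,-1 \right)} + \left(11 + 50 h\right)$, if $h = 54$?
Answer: $\frac{10837}{4} \approx 2709.3$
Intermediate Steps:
$d{\left(X,o \right)} = - \frac{3}{4} + o$
$d{\left(177,-1 \right)} + \left(11 + 50 h\right) = \left(- \frac{3}{4} - 1\right) + \left(11 + 50 \cdot 54\right) = - \frac{7}{4} + \left(11 + 2700\right) = - \frac{7}{4} + 2711 = \frac{10837}{4}$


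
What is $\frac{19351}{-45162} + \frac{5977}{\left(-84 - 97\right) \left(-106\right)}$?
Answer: $- \frac{25333753}{216619533} \approx -0.11695$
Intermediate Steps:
$\frac{19351}{-45162} + \frac{5977}{\left(-84 - 97\right) \left(-106\right)} = 19351 \left(- \frac{1}{45162}\right) + \frac{5977}{\left(-181\right) \left(-106\right)} = - \frac{19351}{45162} + \frac{5977}{19186} = - \frac{25333753}{216619533}$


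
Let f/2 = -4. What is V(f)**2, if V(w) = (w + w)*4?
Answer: 4096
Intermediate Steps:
f = -8 (f = 2*(-4) = -8)
V(w) = 8*w (V(w) = (2*w)*4 = 8*w)
V(f)**2 = (8*(-8))**2 = (-64)**2 = 4096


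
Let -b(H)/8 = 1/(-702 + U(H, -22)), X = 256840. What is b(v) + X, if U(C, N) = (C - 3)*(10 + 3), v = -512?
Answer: 1899845488/7397 ≈ 2.5684e+5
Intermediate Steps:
U(C, N) = -39 + 13*C (U(C, N) = (-3 + C)*13 = -39 + 13*C)
b(H) = -8/(-741 + 13*H) (b(H) = -8/(-702 + (-39 + 13*H)) = -8/(-741 + 13*H))
b(v) + X = -8/(-741 + 13*(-512)) + 256840 = -8/(-741 - 6656) + 256840 = -8/(-7397) + 256840 = -8*(-1/7397) + 256840 = 8/7397 + 256840 = 1899845488/7397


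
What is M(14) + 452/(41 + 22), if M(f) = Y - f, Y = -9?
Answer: -997/63 ≈ -15.825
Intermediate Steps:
M(f) = -9 - f
M(14) + 452/(41 + 22) = (-9 - 1*14) + 452/(41 + 22) = (-9 - 14) + 452/63 = -23 + 452*(1/63) = -23 + 452/63 = -997/63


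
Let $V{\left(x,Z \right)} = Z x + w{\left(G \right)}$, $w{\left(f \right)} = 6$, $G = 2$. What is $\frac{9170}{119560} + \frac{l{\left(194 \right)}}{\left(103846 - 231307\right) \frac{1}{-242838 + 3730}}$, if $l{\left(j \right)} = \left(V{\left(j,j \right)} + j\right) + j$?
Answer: $\frac{15531334223311}{217703388} \approx 71342.0$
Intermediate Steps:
$V{\left(x,Z \right)} = 6 + Z x$ ($V{\left(x,Z \right)} = Z x + 6 = 6 + Z x$)
$l{\left(j \right)} = 6 + j^{2} + 2 j$ ($l{\left(j \right)} = \left(\left(6 + j j\right) + j\right) + j = \left(\left(6 + j^{2}\right) + j\right) + j = \left(6 + j + j^{2}\right) + j = 6 + j^{2} + 2 j$)
$\frac{9170}{119560} + \frac{l{\left(194 \right)}}{\left(103846 - 231307\right) \frac{1}{-242838 + 3730}} = \frac{9170}{119560} + \frac{6 + 194^{2} + 2 \cdot 194}{\left(103846 - 231307\right) \frac{1}{-242838 + 3730}} = 9170 \cdot \frac{1}{119560} + \frac{6 + 37636 + 388}{\left(-127461\right) \frac{1}{-239108}} = \frac{131}{1708} + \frac{38030}{\left(-127461\right) \left(- \frac{1}{239108}\right)} = \frac{131}{1708} + \frac{38030}{\frac{127461}{239108}} = \frac{131}{1708} + 38030 \cdot \frac{239108}{127461} = \frac{131}{1708} + \frac{9093277240}{127461} = \frac{15531334223311}{217703388}$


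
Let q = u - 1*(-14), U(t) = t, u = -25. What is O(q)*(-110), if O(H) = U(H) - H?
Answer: 0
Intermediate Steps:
q = -11 (q = -25 - 1*(-14) = -25 + 14 = -11)
O(H) = 0 (O(H) = H - H = 0)
O(q)*(-110) = 0*(-110) = 0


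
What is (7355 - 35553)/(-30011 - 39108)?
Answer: 28198/69119 ≈ 0.40796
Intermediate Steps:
(7355 - 35553)/(-30011 - 39108) = -28198/(-69119) = -28198*(-1/69119) = 28198/69119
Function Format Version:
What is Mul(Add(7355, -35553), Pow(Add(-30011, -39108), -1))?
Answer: Rational(28198, 69119) ≈ 0.40796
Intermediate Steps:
Mul(Add(7355, -35553), Pow(Add(-30011, -39108), -1)) = Mul(-28198, Pow(-69119, -1)) = Mul(-28198, Rational(-1, 69119)) = Rational(28198, 69119)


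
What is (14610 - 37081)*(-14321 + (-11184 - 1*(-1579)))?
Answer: 537641146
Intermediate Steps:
(14610 - 37081)*(-14321 + (-11184 - 1*(-1579))) = -22471*(-14321 + (-11184 + 1579)) = -22471*(-14321 - 9605) = -22471*(-23926) = 537641146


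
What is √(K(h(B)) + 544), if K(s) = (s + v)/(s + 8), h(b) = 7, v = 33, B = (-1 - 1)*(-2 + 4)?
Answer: 2*√1230/3 ≈ 23.381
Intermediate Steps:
B = -4 (B = -2*2 = -4)
K(s) = (33 + s)/(8 + s) (K(s) = (s + 33)/(s + 8) = (33 + s)/(8 + s))
√(K(h(B)) + 544) = √((33 + 7)/(8 + 7) + 544) = √(40/15 + 544) = √((1/15)*40 + 544) = √(8/3 + 544) = √(1640/3) = 2*√1230/3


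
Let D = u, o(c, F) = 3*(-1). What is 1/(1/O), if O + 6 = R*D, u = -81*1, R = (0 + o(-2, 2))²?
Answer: -735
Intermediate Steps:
o(c, F) = -3
R = 9 (R = (0 - 3)² = (-3)² = 9)
u = -81
D = -81
O = -735 (O = -6 + 9*(-81) = -6 - 729 = -735)
1/(1/O) = 1/(1/(-735)) = 1/(-1/735) = -735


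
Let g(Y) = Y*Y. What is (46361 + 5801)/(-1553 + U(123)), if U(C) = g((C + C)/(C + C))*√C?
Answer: -40503793/1205843 - 26081*√123/1205843 ≈ -33.829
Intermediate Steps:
g(Y) = Y²
U(C) = √C (U(C) = ((C + C)/(C + C))²*√C = ((2*C)/((2*C)))²*√C = ((2*C)*(1/(2*C)))²*√C = 1²*√C = 1*√C = √C)
(46361 + 5801)/(-1553 + U(123)) = (46361 + 5801)/(-1553 + √123) = 52162/(-1553 + √123)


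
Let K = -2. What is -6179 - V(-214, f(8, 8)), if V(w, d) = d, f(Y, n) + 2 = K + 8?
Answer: -6183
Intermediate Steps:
f(Y, n) = 4 (f(Y, n) = -2 + (-2 + 8) = -2 + 6 = 4)
-6179 - V(-214, f(8, 8)) = -6179 - 1*4 = -6179 - 4 = -6183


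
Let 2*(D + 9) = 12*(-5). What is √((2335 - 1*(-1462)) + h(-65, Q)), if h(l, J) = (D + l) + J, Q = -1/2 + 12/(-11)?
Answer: √1786642/22 ≈ 60.757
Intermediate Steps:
D = -39 (D = -9 + (12*(-5))/2 = -9 + (½)*(-60) = -9 - 30 = -39)
Q = -35/22 (Q = -1*½ + 12*(-1/11) = -½ - 12/11 = -35/22 ≈ -1.5909)
h(l, J) = -39 + J + l (h(l, J) = (-39 + l) + J = -39 + J + l)
√((2335 - 1*(-1462)) + h(-65, Q)) = √((2335 - 1*(-1462)) + (-39 - 35/22 - 65)) = √((2335 + 1462) - 2323/22) = √(3797 - 2323/22) = √(81211/22) = √1786642/22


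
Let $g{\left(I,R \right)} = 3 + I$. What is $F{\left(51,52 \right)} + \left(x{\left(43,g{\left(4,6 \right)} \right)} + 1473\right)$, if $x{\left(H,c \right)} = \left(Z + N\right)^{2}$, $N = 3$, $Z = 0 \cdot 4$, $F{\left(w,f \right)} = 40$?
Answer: $1522$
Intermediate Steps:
$Z = 0$
$x{\left(H,c \right)} = 9$ ($x{\left(H,c \right)} = \left(0 + 3\right)^{2} = 3^{2} = 9$)
$F{\left(51,52 \right)} + \left(x{\left(43,g{\left(4,6 \right)} \right)} + 1473\right) = 40 + \left(9 + 1473\right) = 40 + 1482 = 1522$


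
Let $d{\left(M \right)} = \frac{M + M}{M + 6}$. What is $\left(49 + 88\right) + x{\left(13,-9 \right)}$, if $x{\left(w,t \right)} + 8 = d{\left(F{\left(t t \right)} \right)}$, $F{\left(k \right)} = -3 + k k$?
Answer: $\frac{71656}{547} \approx 131.0$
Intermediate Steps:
$F{\left(k \right)} = -3 + k^{2}$
$d{\left(M \right)} = \frac{2 M}{6 + M}$
$x{\left(w,t \right)} = -8 + \frac{2 \left(-3 + t^{4}\right)}{3 + t^{4}}$ ($x{\left(w,t \right)} = -8 + \frac{2 \left(-3 + \left(t t\right)^{2}\right)}{6 + \left(-3 + \left(t t\right)^{2}\right)} = -8 + \frac{2 \left(-3 + \left(t^{2}\right)^{2}\right)}{6 + \left(-3 + \left(t^{2}\right)^{2}\right)} = -8 + \frac{2 \left(-3 + t^{4}\right)}{6 + \left(-3 + t^{4}\right)} = -8 + \frac{2 \left(-3 + t^{4}\right)}{3 + t^{4}}$)
$\left(49 + 88\right) + x{\left(13,-9 \right)} = \left(49 + 88\right) + \frac{6 \left(-5 - \left(-9\right)^{4}\right)}{3 + \left(-9\right)^{4}} = 137 + \frac{6 \left(-5 - 6561\right)}{3 + 6561} = 137 + \frac{6 \left(-5 - 6561\right)}{6564} = 137 + 6 \cdot \frac{1}{6564} \left(-6566\right) = 137 - \frac{3283}{547} = \frac{71656}{547}$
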